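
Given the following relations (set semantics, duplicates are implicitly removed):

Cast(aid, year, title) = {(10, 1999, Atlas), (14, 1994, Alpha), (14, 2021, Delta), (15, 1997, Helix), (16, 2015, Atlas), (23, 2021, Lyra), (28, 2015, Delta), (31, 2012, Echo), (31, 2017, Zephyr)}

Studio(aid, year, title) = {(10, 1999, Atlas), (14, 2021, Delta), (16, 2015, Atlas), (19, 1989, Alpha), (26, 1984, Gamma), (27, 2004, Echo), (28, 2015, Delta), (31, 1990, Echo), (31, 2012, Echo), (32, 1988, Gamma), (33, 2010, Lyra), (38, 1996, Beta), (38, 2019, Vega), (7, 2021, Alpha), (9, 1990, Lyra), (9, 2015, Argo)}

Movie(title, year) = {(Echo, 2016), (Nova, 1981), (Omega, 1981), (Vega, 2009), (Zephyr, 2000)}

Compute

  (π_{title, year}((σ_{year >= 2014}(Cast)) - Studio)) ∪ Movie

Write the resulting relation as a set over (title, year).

{(Echo, 2016), (Lyra, 2021), (Nova, 1981), (Omega, 1981), (Vega, 2009), (Zephyr, 2000), (Zephyr, 2017)}

Apply σ_{year >= 2014}; surviving tuples: {(14, 2021, Delta), (16, 2015, Atlas), (23, 2021, Lyra), (28, 2015, Delta), (31, 2017, Zephyr)}
Difference: {(14, 2021, Delta), (16, 2015, Atlas), (23, 2021, Lyra), (28, 2015, Delta), (31, 2017, Zephyr)} with {(10, 1999, Atlas), (14, 2021, Delta), (16, 2015, Atlas), (19, 1989, Alpha), (26, 1984, Gamma), (27, 2004, Echo), (28, 2015, Delta), (31, 1990, Echo), (31, 2012, Echo), (32, 1988, Gamma), (33, 2010, Lyra), (38, 1996, Beta), (38, 2019, Vega), (7, 2021, Alpha), (9, 1990, Lyra), (9, 2015, Argo)} → {(23, 2021, Lyra), (31, 2017, Zephyr)}
Keep only column(s) title, year: {(Lyra, 2021), (Zephyr, 2017)}
Union: {(Lyra, 2021), (Zephyr, 2017)} with {(Echo, 2016), (Nova, 1981), (Omega, 1981), (Vega, 2009), (Zephyr, 2000)} → {(Echo, 2016), (Lyra, 2021), (Nova, 1981), (Omega, 1981), (Vega, 2009), (Zephyr, 2000), (Zephyr, 2017)}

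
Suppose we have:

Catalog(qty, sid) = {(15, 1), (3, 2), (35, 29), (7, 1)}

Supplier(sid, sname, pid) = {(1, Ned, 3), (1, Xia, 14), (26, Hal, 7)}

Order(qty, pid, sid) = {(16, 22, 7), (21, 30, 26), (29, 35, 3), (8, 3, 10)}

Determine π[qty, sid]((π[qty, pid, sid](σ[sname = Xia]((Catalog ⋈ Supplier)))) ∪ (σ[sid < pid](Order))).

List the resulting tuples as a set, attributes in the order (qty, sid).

{(15, 1), (16, 7), (21, 26), (29, 3), (7, 1)}

Catalog ⋈ Supplier (natural join on sid): {(15, 1, Ned, 3), (15, 1, Xia, 14), (7, 1, Ned, 3), (7, 1, Xia, 14)}
σ[sname = Xia]: keep tuples satisfying sname = Xia → {(15, 1, Xia, 14), (7, 1, Xia, 14)}
Projecting to qty, pid, sid: {(15, 14, 1), (7, 14, 1)}
σ[sid < pid]: keep tuples satisfying sid < pid → {(16, 22, 7), (21, 30, 26), (29, 35, 3)}
Set union of the two operands is {(15, 14, 1), (16, 22, 7), (21, 30, 26), (29, 35, 3), (7, 14, 1)}.
Projecting to qty, sid: {(15, 1), (16, 7), (21, 26), (29, 3), (7, 1)}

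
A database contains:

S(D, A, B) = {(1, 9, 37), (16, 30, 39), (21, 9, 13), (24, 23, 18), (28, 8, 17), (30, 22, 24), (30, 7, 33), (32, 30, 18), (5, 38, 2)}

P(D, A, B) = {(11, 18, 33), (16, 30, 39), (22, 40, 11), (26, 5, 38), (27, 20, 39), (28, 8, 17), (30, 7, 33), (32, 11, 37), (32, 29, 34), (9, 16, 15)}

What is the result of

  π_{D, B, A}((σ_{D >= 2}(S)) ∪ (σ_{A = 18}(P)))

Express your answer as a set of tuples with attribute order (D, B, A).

σ[D >= 2]: keep tuples satisfying D >= 2 → {(16, 30, 39), (21, 9, 13), (24, 23, 18), (28, 8, 17), (30, 22, 24), (30, 7, 33), (32, 30, 18), (5, 38, 2)}
σ[A = 18]: keep tuples satisfying A = 18 → {(11, 18, 33)}
Union: {(16, 30, 39), (21, 9, 13), (24, 23, 18), (28, 8, 17), (30, 22, 24), (30, 7, 33), (32, 30, 18), (5, 38, 2)} with {(11, 18, 33)} → {(11, 18, 33), (16, 30, 39), (21, 9, 13), (24, 23, 18), (28, 8, 17), (30, 22, 24), (30, 7, 33), (32, 30, 18), (5, 38, 2)}
π_{D, B, A} gives {(11, 33, 18), (16, 39, 30), (21, 13, 9), (24, 18, 23), (28, 17, 8), (30, 24, 22), (30, 33, 7), (32, 18, 30), (5, 2, 38)}.

{(11, 33, 18), (16, 39, 30), (21, 13, 9), (24, 18, 23), (28, 17, 8), (30, 24, 22), (30, 33, 7), (32, 18, 30), (5, 2, 38)}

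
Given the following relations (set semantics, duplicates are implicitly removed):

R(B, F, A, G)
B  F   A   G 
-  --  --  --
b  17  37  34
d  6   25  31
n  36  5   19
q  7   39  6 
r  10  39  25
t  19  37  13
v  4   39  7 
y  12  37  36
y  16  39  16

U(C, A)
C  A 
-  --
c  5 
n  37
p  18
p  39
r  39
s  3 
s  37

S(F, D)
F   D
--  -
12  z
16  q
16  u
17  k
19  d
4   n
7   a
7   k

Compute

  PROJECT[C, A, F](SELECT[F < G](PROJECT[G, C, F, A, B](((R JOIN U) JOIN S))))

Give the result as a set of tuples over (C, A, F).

{(n, 37, 12), (n, 37, 17), (p, 39, 4), (r, 39, 4), (s, 37, 12), (s, 37, 17)}

R ⋈ U (natural join on A): {(b, 17, 37, 34, n), (b, 17, 37, 34, s), (n, 36, 5, 19, c), (q, 7, 39, 6, p), (q, 7, 39, 6, r), (r, 10, 39, 25, p), (r, 10, 39, 25, r), (t, 19, 37, 13, n), (t, 19, 37, 13, s), (v, 4, 39, 7, p), (v, 4, 39, 7, r), (y, 12, 37, 36, n), (y, 12, 37, 36, s), (y, 16, 39, 16, p), (y, 16, 39, 16, r)}
(R JOIN U) ⋈ S (natural join on F): {(b, 17, 37, 34, n, k), (b, 17, 37, 34, s, k), (q, 7, 39, 6, p, a), (q, 7, 39, 6, p, k), (q, 7, 39, 6, r, a), (q, 7, 39, 6, r, k), (t, 19, 37, 13, n, d), (t, 19, 37, 13, s, d), (v, 4, 39, 7, p, n), (v, 4, 39, 7, r, n), (y, 12, 37, 36, n, z), (y, 12, 37, 36, s, z), (y, 16, 39, 16, p, q), (y, 16, 39, 16, p, u), (y, 16, 39, 16, r, q), (y, 16, 39, 16, r, u)}
Projecting to G, C, F, A, B (4 duplicate(s) eliminated): {(13, n, 19, 37, t), (13, s, 19, 37, t), (16, p, 16, 39, y), (16, r, 16, 39, y), (34, n, 17, 37, b), (34, s, 17, 37, b), (36, n, 12, 37, y), (36, s, 12, 37, y), (6, p, 7, 39, q), (6, r, 7, 39, q), (7, p, 4, 39, v), (7, r, 4, 39, v)}
Apply σ_{F < G}; surviving tuples: {(34, n, 17, 37, b), (34, s, 17, 37, b), (36, n, 12, 37, y), (36, s, 12, 37, y), (7, p, 4, 39, v), (7, r, 4, 39, v)}
Projecting to C, A, F: {(n, 37, 12), (n, 37, 17), (p, 39, 4), (r, 39, 4), (s, 37, 12), (s, 37, 17)}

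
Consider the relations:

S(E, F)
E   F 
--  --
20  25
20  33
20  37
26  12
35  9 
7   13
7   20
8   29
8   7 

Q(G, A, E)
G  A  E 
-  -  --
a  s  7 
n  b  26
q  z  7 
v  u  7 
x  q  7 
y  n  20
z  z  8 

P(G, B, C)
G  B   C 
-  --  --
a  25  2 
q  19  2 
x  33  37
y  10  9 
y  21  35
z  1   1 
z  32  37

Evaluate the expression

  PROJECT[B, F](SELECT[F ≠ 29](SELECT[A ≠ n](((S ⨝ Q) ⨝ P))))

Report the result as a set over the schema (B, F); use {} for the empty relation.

{(1, 7), (19, 13), (19, 20), (25, 13), (25, 20), (32, 7), (33, 13), (33, 20)}

Joining S and Q on E yields {(20, 25, y, n), (20, 33, y, n), (20, 37, y, n), (26, 12, n, b), (7, 13, a, s), (7, 13, q, z), (7, 13, v, u), (7, 13, x, q), (7, 20, a, s), (7, 20, q, z), (7, 20, v, u), (7, 20, x, q), (8, 29, z, z), (8, 7, z, z)}.
Joining (S ⨝ Q) and P on G yields {(20, 25, y, n, 10, 9), (20, 25, y, n, 21, 35), (20, 33, y, n, 10, 9), (20, 33, y, n, 21, 35), (20, 37, y, n, 10, 9), (20, 37, y, n, 21, 35), (7, 13, a, s, 25, 2), (7, 13, q, z, 19, 2), (7, 13, x, q, 33, 37), (7, 20, a, s, 25, 2), (7, 20, q, z, 19, 2), (7, 20, x, q, 33, 37), (8, 29, z, z, 1, 1), (8, 29, z, z, 32, 37), (8, 7, z, z, 1, 1), (8, 7, z, z, 32, 37)}.
Selection A ≠ n: {(7, 13, a, s, 25, 2), (7, 13, q, z, 19, 2), (7, 13, x, q, 33, 37), (7, 20, a, s, 25, 2), (7, 20, q, z, 19, 2), (7, 20, x, q, 33, 37), (8, 29, z, z, 1, 1), (8, 29, z, z, 32, 37), (8, 7, z, z, 1, 1), (8, 7, z, z, 32, 37)}
Selection F ≠ 29: {(7, 13, a, s, 25, 2), (7, 13, q, z, 19, 2), (7, 13, x, q, 33, 37), (7, 20, a, s, 25, 2), (7, 20, q, z, 19, 2), (7, 20, x, q, 33, 37), (8, 7, z, z, 1, 1), (8, 7, z, z, 32, 37)}
Keep only column(s) B, F: {(1, 7), (19, 13), (19, 20), (25, 13), (25, 20), (32, 7), (33, 13), (33, 20)}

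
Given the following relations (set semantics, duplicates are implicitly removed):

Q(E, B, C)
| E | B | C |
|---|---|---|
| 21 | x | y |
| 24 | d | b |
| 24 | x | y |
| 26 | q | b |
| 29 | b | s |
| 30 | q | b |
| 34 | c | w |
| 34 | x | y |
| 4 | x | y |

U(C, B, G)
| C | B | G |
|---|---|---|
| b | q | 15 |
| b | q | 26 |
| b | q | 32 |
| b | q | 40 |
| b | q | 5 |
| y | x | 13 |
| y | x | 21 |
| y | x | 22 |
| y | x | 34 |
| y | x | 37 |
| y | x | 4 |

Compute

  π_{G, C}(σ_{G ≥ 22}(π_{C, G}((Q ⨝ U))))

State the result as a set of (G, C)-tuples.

Joining Q and U on B, C yields {(21, x, y, 13), (21, x, y, 21), (21, x, y, 22), (21, x, y, 34), (21, x, y, 37), (21, x, y, 4), (24, x, y, 13), (24, x, y, 21), (24, x, y, 22), (24, x, y, 34), (24, x, y, 37), (24, x, y, 4), (26, q, b, 15), (26, q, b, 26), (26, q, b, 32), (26, q, b, 40), (26, q, b, 5), (30, q, b, 15), (30, q, b, 26), (30, q, b, 32), (30, q, b, 40), (30, q, b, 5), (34, x, y, 13), (34, x, y, 21), (34, x, y, 22), (34, x, y, 34), (34, x, y, 37), (34, x, y, 4), (4, x, y, 13), (4, x, y, 21), (4, x, y, 22), (4, x, y, 34), (4, x, y, 37), (4, x, y, 4)}.
π[C, G]: project onto (C, G) (23 duplicate(s) eliminated) → {(b, 15), (b, 26), (b, 32), (b, 40), (b, 5), (y, 13), (y, 21), (y, 22), (y, 34), (y, 37), (y, 4)}
σ[G ≥ 22]: keep tuples satisfying G ≥ 22 → {(b, 26), (b, 32), (b, 40), (y, 22), (y, 34), (y, 37)}
π[G, C]: project onto (G, C) → {(22, y), (26, b), (32, b), (34, y), (37, y), (40, b)}

{(22, y), (26, b), (32, b), (34, y), (37, y), (40, b)}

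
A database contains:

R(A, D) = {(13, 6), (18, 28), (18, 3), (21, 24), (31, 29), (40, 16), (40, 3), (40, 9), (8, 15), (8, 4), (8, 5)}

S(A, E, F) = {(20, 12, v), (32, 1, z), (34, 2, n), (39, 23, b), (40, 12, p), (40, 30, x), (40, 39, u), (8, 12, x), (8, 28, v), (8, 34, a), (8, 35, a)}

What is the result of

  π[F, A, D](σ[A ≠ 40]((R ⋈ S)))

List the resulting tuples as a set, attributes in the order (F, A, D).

{(a, 8, 15), (a, 8, 4), (a, 8, 5), (v, 8, 15), (v, 8, 4), (v, 8, 5), (x, 8, 15), (x, 8, 4), (x, 8, 5)}

Joining R and S on A yields {(40, 16, 12, p), (40, 16, 30, x), (40, 16, 39, u), (40, 3, 12, p), (40, 3, 30, x), (40, 3, 39, u), (40, 9, 12, p), (40, 9, 30, x), (40, 9, 39, u), (8, 15, 12, x), (8, 15, 28, v), (8, 15, 34, a), (8, 15, 35, a), (8, 4, 12, x), (8, 4, 28, v), (8, 4, 34, a), (8, 4, 35, a), (8, 5, 12, x), (8, 5, 28, v), (8, 5, 34, a), (8, 5, 35, a)}.
σ[A ≠ 40]: keep tuples satisfying A ≠ 40 → {(8, 15, 12, x), (8, 15, 28, v), (8, 15, 34, a), (8, 15, 35, a), (8, 4, 12, x), (8, 4, 28, v), (8, 4, 34, a), (8, 4, 35, a), (8, 5, 12, x), (8, 5, 28, v), (8, 5, 34, a), (8, 5, 35, a)}
Keep only column(s) F, A, D (3 duplicate(s) eliminated): {(a, 8, 15), (a, 8, 4), (a, 8, 5), (v, 8, 15), (v, 8, 4), (v, 8, 5), (x, 8, 15), (x, 8, 4), (x, 8, 5)}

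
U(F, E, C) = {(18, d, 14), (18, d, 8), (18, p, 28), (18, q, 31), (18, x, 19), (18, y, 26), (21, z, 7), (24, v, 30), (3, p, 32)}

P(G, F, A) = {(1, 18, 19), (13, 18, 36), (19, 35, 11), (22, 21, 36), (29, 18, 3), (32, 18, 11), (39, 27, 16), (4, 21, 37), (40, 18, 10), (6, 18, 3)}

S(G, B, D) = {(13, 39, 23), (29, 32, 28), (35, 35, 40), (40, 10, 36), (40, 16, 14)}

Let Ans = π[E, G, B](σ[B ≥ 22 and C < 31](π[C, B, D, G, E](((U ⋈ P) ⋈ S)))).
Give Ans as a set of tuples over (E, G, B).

Joining U and P on F yields {(18, d, 14, 1, 19), (18, d, 14, 13, 36), (18, d, 14, 29, 3), (18, d, 14, 32, 11), (18, d, 14, 40, 10), (18, d, 14, 6, 3), (18, d, 8, 1, 19), (18, d, 8, 13, 36), (18, d, 8, 29, 3), (18, d, 8, 32, 11), (18, d, 8, 40, 10), (18, d, 8, 6, 3), (18, p, 28, 1, 19), (18, p, 28, 13, 36), (18, p, 28, 29, 3), (18, p, 28, 32, 11), (18, p, 28, 40, 10), (18, p, 28, 6, 3), (18, q, 31, 1, 19), (18, q, 31, 13, 36), (18, q, 31, 29, 3), (18, q, 31, 32, 11), (18, q, 31, 40, 10), (18, q, 31, 6, 3), (18, x, 19, 1, 19), (18, x, 19, 13, 36), (18, x, 19, 29, 3), (18, x, 19, 32, 11), (18, x, 19, 40, 10), (18, x, 19, 6, 3), (18, y, 26, 1, 19), (18, y, 26, 13, 36), (18, y, 26, 29, 3), (18, y, 26, 32, 11), (18, y, 26, 40, 10), (18, y, 26, 6, 3), (21, z, 7, 22, 36), (21, z, 7, 4, 37)}.
Joining (U ⋈ P) and S on G yields {(18, d, 14, 13, 36, 39, 23), (18, d, 14, 29, 3, 32, 28), (18, d, 14, 40, 10, 10, 36), (18, d, 14, 40, 10, 16, 14), (18, d, 8, 13, 36, 39, 23), (18, d, 8, 29, 3, 32, 28), (18, d, 8, 40, 10, 10, 36), (18, d, 8, 40, 10, 16, 14), (18, p, 28, 13, 36, 39, 23), (18, p, 28, 29, 3, 32, 28), (18, p, 28, 40, 10, 10, 36), (18, p, 28, 40, 10, 16, 14), (18, q, 31, 13, 36, 39, 23), (18, q, 31, 29, 3, 32, 28), (18, q, 31, 40, 10, 10, 36), (18, q, 31, 40, 10, 16, 14), (18, x, 19, 13, 36, 39, 23), (18, x, 19, 29, 3, 32, 28), (18, x, 19, 40, 10, 10, 36), (18, x, 19, 40, 10, 16, 14), (18, y, 26, 13, 36, 39, 23), (18, y, 26, 29, 3, 32, 28), (18, y, 26, 40, 10, 10, 36), (18, y, 26, 40, 10, 16, 14)}.
Keep only column(s) C, B, D, G, E: {(14, 10, 36, 40, d), (14, 16, 14, 40, d), (14, 32, 28, 29, d), (14, 39, 23, 13, d), (19, 10, 36, 40, x), (19, 16, 14, 40, x), (19, 32, 28, 29, x), (19, 39, 23, 13, x), (26, 10, 36, 40, y), (26, 16, 14, 40, y), (26, 32, 28, 29, y), (26, 39, 23, 13, y), (28, 10, 36, 40, p), (28, 16, 14, 40, p), (28, 32, 28, 29, p), (28, 39, 23, 13, p), (31, 10, 36, 40, q), (31, 16, 14, 40, q), (31, 32, 28, 29, q), (31, 39, 23, 13, q), (8, 10, 36, 40, d), (8, 16, 14, 40, d), (8, 32, 28, 29, d), (8, 39, 23, 13, d)}
Selection B ≥ 22 and C < 31: {(14, 32, 28, 29, d), (14, 39, 23, 13, d), (19, 32, 28, 29, x), (19, 39, 23, 13, x), (26, 32, 28, 29, y), (26, 39, 23, 13, y), (28, 32, 28, 29, p), (28, 39, 23, 13, p), (8, 32, 28, 29, d), (8, 39, 23, 13, d)}
Keep only column(s) E, G, B (2 duplicate(s) eliminated): {(d, 13, 39), (d, 29, 32), (p, 13, 39), (p, 29, 32), (x, 13, 39), (x, 29, 32), (y, 13, 39), (y, 29, 32)}

{(d, 13, 39), (d, 29, 32), (p, 13, 39), (p, 29, 32), (x, 13, 39), (x, 29, 32), (y, 13, 39), (y, 29, 32)}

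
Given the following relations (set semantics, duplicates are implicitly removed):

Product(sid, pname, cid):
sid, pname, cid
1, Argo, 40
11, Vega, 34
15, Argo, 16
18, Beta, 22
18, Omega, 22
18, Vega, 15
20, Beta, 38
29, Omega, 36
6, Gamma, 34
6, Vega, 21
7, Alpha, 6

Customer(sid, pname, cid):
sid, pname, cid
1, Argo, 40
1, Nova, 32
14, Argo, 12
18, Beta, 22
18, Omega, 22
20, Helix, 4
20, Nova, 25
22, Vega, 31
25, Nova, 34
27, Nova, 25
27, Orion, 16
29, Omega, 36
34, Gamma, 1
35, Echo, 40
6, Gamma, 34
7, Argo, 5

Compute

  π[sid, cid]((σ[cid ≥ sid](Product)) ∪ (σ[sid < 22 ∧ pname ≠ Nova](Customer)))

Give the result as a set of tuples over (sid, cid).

σ[cid ≥ sid]: keep tuples satisfying cid ≥ sid → {(1, Argo, 40), (11, Vega, 34), (15, Argo, 16), (18, Beta, 22), (18, Omega, 22), (20, Beta, 38), (29, Omega, 36), (6, Gamma, 34), (6, Vega, 21)}
σ[sid < 22 ∧ pname ≠ Nova]: keep tuples satisfying sid < 22 ∧ pname ≠ Nova → {(1, Argo, 40), (14, Argo, 12), (18, Beta, 22), (18, Omega, 22), (20, Helix, 4), (6, Gamma, 34), (7, Argo, 5)}
Taking the union: {(1, Argo, 40), (11, Vega, 34), (14, Argo, 12), (15, Argo, 16), (18, Beta, 22), (18, Omega, 22), (20, Beta, 38), (20, Helix, 4), (29, Omega, 36), (6, Gamma, 34), (6, Vega, 21), (7, Argo, 5)}
π_{sid, cid} gives {(1, 40), (11, 34), (14, 12), (15, 16), (18, 22), (20, 38), (20, 4), (29, 36), (6, 21), (6, 34), (7, 5)} (1 duplicate(s) eliminated).

{(1, 40), (11, 34), (14, 12), (15, 16), (18, 22), (20, 38), (20, 4), (29, 36), (6, 21), (6, 34), (7, 5)}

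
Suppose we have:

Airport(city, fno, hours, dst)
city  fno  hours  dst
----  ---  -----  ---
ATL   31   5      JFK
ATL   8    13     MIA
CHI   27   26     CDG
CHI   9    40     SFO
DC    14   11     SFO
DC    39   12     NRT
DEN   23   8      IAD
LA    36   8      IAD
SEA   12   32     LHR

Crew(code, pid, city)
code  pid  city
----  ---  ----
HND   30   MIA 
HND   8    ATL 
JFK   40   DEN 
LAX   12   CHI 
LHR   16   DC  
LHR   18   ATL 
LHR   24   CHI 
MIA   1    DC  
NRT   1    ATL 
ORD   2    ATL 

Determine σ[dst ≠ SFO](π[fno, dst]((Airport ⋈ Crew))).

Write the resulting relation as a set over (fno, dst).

{(23, IAD), (27, CDG), (31, JFK), (39, NRT), (8, MIA)}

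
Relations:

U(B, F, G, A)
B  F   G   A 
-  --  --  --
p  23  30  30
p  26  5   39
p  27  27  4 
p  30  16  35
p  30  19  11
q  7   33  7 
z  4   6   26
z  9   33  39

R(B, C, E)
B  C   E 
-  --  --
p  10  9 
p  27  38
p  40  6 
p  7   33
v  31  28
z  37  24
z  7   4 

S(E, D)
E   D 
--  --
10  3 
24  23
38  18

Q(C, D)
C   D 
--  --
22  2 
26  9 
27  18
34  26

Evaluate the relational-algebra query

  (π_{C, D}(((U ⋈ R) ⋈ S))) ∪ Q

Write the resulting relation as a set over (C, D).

{(22, 2), (26, 9), (27, 18), (34, 26), (37, 23)}

Joining U and R on B yields {(p, 23, 30, 30, 10, 9), (p, 23, 30, 30, 27, 38), (p, 23, 30, 30, 40, 6), (p, 23, 30, 30, 7, 33), (p, 26, 5, 39, 10, 9), (p, 26, 5, 39, 27, 38), (p, 26, 5, 39, 40, 6), (p, 26, 5, 39, 7, 33), (p, 27, 27, 4, 10, 9), (p, 27, 27, 4, 27, 38), (p, 27, 27, 4, 40, 6), (p, 27, 27, 4, 7, 33), (p, 30, 16, 35, 10, 9), (p, 30, 16, 35, 27, 38), (p, 30, 16, 35, 40, 6), (p, 30, 16, 35, 7, 33), (p, 30, 19, 11, 10, 9), (p, 30, 19, 11, 27, 38), (p, 30, 19, 11, 40, 6), (p, 30, 19, 11, 7, 33), (z, 4, 6, 26, 37, 24), (z, 4, 6, 26, 7, 4), (z, 9, 33, 39, 37, 24), (z, 9, 33, 39, 7, 4)}.
Joining (U ⋈ R) and S on E yields {(p, 23, 30, 30, 27, 38, 18), (p, 26, 5, 39, 27, 38, 18), (p, 27, 27, 4, 27, 38, 18), (p, 30, 16, 35, 27, 38, 18), (p, 30, 19, 11, 27, 38, 18), (z, 4, 6, 26, 37, 24, 23), (z, 9, 33, 39, 37, 24, 23)}.
π[C, D]: project onto (C, D) (5 duplicate(s) eliminated) → {(27, 18), (37, 23)}
Taking the union: {(22, 2), (26, 9), (27, 18), (34, 26), (37, 23)}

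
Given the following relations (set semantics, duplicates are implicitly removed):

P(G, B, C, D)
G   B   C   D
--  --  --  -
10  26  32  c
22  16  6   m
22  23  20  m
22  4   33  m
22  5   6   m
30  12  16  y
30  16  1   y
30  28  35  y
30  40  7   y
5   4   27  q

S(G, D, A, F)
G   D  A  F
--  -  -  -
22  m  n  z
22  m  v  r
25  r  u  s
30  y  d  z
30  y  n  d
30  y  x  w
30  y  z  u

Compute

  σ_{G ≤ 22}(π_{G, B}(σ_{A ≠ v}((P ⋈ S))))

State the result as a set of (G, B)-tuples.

{(22, 16), (22, 23), (22, 4), (22, 5)}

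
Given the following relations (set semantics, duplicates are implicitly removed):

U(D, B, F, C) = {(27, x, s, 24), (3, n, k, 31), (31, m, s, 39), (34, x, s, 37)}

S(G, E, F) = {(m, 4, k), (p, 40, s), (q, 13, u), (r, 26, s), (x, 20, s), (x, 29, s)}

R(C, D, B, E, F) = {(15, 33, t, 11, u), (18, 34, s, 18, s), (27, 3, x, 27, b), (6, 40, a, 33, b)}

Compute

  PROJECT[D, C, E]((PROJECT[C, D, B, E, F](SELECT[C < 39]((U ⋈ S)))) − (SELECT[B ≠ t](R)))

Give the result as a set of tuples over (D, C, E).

{(27, 24, 20), (27, 24, 26), (27, 24, 29), (27, 24, 40), (3, 31, 4), (34, 37, 20), (34, 37, 26), (34, 37, 29), (34, 37, 40)}

U ⋈ S (natural join on F): {(27, x, s, 24, p, 40), (27, x, s, 24, r, 26), (27, x, s, 24, x, 20), (27, x, s, 24, x, 29), (3, n, k, 31, m, 4), (31, m, s, 39, p, 40), (31, m, s, 39, r, 26), (31, m, s, 39, x, 20), (31, m, s, 39, x, 29), (34, x, s, 37, p, 40), (34, x, s, 37, r, 26), (34, x, s, 37, x, 20), (34, x, s, 37, x, 29)}
Selection C < 39: {(27, x, s, 24, p, 40), (27, x, s, 24, r, 26), (27, x, s, 24, x, 20), (27, x, s, 24, x, 29), (3, n, k, 31, m, 4), (34, x, s, 37, p, 40), (34, x, s, 37, r, 26), (34, x, s, 37, x, 20), (34, x, s, 37, x, 29)}
Keep only column(s) C, D, B, E, F: {(24, 27, x, 20, s), (24, 27, x, 26, s), (24, 27, x, 29, s), (24, 27, x, 40, s), (31, 3, n, 4, k), (37, 34, x, 20, s), (37, 34, x, 26, s), (37, 34, x, 29, s), (37, 34, x, 40, s)}
Selection B ≠ t: {(18, 34, s, 18, s), (27, 3, x, 27, b), (6, 40, a, 33, b)}
Difference: {(24, 27, x, 20, s), (24, 27, x, 26, s), (24, 27, x, 29, s), (24, 27, x, 40, s), (31, 3, n, 4, k), (37, 34, x, 20, s), (37, 34, x, 26, s), (37, 34, x, 29, s), (37, 34, x, 40, s)} with {(18, 34, s, 18, s), (27, 3, x, 27, b), (6, 40, a, 33, b)} → {(24, 27, x, 20, s), (24, 27, x, 26, s), (24, 27, x, 29, s), (24, 27, x, 40, s), (31, 3, n, 4, k), (37, 34, x, 20, s), (37, 34, x, 26, s), (37, 34, x, 29, s), (37, 34, x, 40, s)}
Keep only column(s) D, C, E: {(27, 24, 20), (27, 24, 26), (27, 24, 29), (27, 24, 40), (3, 31, 4), (34, 37, 20), (34, 37, 26), (34, 37, 29), (34, 37, 40)}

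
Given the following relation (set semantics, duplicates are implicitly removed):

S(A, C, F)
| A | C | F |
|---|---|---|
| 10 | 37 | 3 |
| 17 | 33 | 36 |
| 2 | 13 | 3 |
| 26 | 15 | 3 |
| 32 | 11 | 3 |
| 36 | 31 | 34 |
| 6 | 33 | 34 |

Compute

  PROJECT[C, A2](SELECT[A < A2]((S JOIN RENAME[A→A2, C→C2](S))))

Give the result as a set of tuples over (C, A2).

ρ[A→A2, C→C2]: schema becomes (A2, C2, F); tuples unchanged.
Natural join on F: {(10, 37, 3, 10, 37), (10, 37, 3, 2, 13), (10, 37, 3, 26, 15), (10, 37, 3, 32, 11), (17, 33, 36, 17, 33), (2, 13, 3, 10, 37), (2, 13, 3, 2, 13), (2, 13, 3, 26, 15), (2, 13, 3, 32, 11), (26, 15, 3, 10, 37), (26, 15, 3, 2, 13), (26, 15, 3, 26, 15), (26, 15, 3, 32, 11), (32, 11, 3, 10, 37), (32, 11, 3, 2, 13), (32, 11, 3, 26, 15), (32, 11, 3, 32, 11), (36, 31, 34, 36, 31), (36, 31, 34, 6, 33), (6, 33, 34, 36, 31), (6, 33, 34, 6, 33)}
σ[A < A2]: keep tuples satisfying A < A2 → {(10, 37, 3, 26, 15), (10, 37, 3, 32, 11), (2, 13, 3, 10, 37), (2, 13, 3, 26, 15), (2, 13, 3, 32, 11), (26, 15, 3, 32, 11), (6, 33, 34, 36, 31)}
π_{C, A2} gives {(13, 10), (13, 26), (13, 32), (15, 32), (33, 36), (37, 26), (37, 32)}.

{(13, 10), (13, 26), (13, 32), (15, 32), (33, 36), (37, 26), (37, 32)}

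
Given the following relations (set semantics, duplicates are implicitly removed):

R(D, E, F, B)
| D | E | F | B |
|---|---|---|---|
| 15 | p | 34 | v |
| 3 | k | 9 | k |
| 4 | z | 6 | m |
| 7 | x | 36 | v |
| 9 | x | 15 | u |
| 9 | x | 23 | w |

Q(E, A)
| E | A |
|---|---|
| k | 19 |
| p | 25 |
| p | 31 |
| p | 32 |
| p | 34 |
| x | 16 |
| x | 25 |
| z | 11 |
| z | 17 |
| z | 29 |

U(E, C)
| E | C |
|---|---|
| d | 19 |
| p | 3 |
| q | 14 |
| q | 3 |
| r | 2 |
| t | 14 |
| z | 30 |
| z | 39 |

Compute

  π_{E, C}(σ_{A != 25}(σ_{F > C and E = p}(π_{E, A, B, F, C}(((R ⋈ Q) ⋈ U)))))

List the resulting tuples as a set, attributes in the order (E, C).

{(p, 3)}

Joining R and Q on E yields {(15, p, 34, v, 25), (15, p, 34, v, 31), (15, p, 34, v, 32), (15, p, 34, v, 34), (3, k, 9, k, 19), (4, z, 6, m, 11), (4, z, 6, m, 17), (4, z, 6, m, 29), (7, x, 36, v, 16), (7, x, 36, v, 25), (9, x, 15, u, 16), (9, x, 15, u, 25), (9, x, 23, w, 16), (9, x, 23, w, 25)}.
Joining (R ⋈ Q) and U on E yields {(15, p, 34, v, 25, 3), (15, p, 34, v, 31, 3), (15, p, 34, v, 32, 3), (15, p, 34, v, 34, 3), (4, z, 6, m, 11, 30), (4, z, 6, m, 11, 39), (4, z, 6, m, 17, 30), (4, z, 6, m, 17, 39), (4, z, 6, m, 29, 30), (4, z, 6, m, 29, 39)}.
Projecting to E, A, B, F, C: {(p, 25, v, 34, 3), (p, 31, v, 34, 3), (p, 32, v, 34, 3), (p, 34, v, 34, 3), (z, 11, m, 6, 30), (z, 11, m, 6, 39), (z, 17, m, 6, 30), (z, 17, m, 6, 39), (z, 29, m, 6, 30), (z, 29, m, 6, 39)}
σ[F > C and E = p]: keep tuples satisfying F > C and E = p → {(p, 25, v, 34, 3), (p, 31, v, 34, 3), (p, 32, v, 34, 3), (p, 34, v, 34, 3)}
σ[A != 25]: keep tuples satisfying A != 25 → {(p, 31, v, 34, 3), (p, 32, v, 34, 3), (p, 34, v, 34, 3)}
Projecting to E, C (2 duplicate(s) eliminated): {(p, 3)}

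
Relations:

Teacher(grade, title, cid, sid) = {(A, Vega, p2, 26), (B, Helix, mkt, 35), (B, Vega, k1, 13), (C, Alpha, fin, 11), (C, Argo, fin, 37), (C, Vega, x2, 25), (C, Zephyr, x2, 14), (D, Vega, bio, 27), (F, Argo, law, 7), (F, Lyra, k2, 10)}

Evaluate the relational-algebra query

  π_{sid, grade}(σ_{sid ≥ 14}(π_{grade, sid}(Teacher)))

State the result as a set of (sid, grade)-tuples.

Projecting to grade, sid: {(A, 26), (B, 13), (B, 35), (C, 11), (C, 14), (C, 25), (C, 37), (D, 27), (F, 10), (F, 7)}
σ[sid ≥ 14]: keep tuples satisfying sid ≥ 14 → {(A, 26), (B, 35), (C, 14), (C, 25), (C, 37), (D, 27)}
Projecting to sid, grade: {(14, C), (25, C), (26, A), (27, D), (35, B), (37, C)}

{(14, C), (25, C), (26, A), (27, D), (35, B), (37, C)}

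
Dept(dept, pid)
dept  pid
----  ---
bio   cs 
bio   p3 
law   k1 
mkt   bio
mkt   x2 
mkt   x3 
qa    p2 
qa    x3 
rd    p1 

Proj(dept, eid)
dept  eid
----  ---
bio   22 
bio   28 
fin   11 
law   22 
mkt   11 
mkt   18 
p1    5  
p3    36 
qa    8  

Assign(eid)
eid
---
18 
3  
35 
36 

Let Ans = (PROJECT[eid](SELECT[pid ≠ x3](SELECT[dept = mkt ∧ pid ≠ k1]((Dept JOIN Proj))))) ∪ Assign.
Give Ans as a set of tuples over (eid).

{11, 18, 3, 35, 36}

Dept ⋈ Proj (natural join on dept): {(bio, cs, 22), (bio, cs, 28), (bio, p3, 22), (bio, p3, 28), (law, k1, 22), (mkt, bio, 11), (mkt, bio, 18), (mkt, x2, 11), (mkt, x2, 18), (mkt, x3, 11), (mkt, x3, 18), (qa, p2, 8), (qa, x3, 8)}
Apply σ_{dept = mkt ∧ pid ≠ k1}; surviving tuples: {(mkt, bio, 11), (mkt, bio, 18), (mkt, x2, 11), (mkt, x2, 18), (mkt, x3, 11), (mkt, x3, 18)}
Apply σ_{pid ≠ x3}; surviving tuples: {(mkt, bio, 11), (mkt, bio, 18), (mkt, x2, 11), (mkt, x2, 18)}
Projecting to eid (2 duplicate(s) eliminated): {11, 18}
Set union of the two operands is {11, 18, 3, 35, 36}.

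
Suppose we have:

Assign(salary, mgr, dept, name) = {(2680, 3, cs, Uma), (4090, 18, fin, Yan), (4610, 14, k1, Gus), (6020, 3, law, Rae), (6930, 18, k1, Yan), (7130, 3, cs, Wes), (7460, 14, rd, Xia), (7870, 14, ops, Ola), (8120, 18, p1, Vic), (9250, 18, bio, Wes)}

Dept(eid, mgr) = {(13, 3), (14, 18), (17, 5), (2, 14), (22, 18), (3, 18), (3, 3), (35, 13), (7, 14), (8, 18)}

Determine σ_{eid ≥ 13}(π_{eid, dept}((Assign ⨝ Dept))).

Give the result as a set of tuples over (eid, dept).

{(13, cs), (13, law), (14, bio), (14, fin), (14, k1), (14, p1), (22, bio), (22, fin), (22, k1), (22, p1)}

Natural join on mgr: {(2680, 3, cs, Uma, 13), (2680, 3, cs, Uma, 3), (4090, 18, fin, Yan, 14), (4090, 18, fin, Yan, 22), (4090, 18, fin, Yan, 3), (4090, 18, fin, Yan, 8), (4610, 14, k1, Gus, 2), (4610, 14, k1, Gus, 7), (6020, 3, law, Rae, 13), (6020, 3, law, Rae, 3), (6930, 18, k1, Yan, 14), (6930, 18, k1, Yan, 22), (6930, 18, k1, Yan, 3), (6930, 18, k1, Yan, 8), (7130, 3, cs, Wes, 13), (7130, 3, cs, Wes, 3), (7460, 14, rd, Xia, 2), (7460, 14, rd, Xia, 7), (7870, 14, ops, Ola, 2), (7870, 14, ops, Ola, 7), (8120, 18, p1, Vic, 14), (8120, 18, p1, Vic, 22), (8120, 18, p1, Vic, 3), (8120, 18, p1, Vic, 8), (9250, 18, bio, Wes, 14), (9250, 18, bio, Wes, 22), (9250, 18, bio, Wes, 3), (9250, 18, bio, Wes, 8)}
π[eid, dept]: project onto (eid, dept) (2 duplicate(s) eliminated) → {(13, cs), (13, law), (14, bio), (14, fin), (14, k1), (14, p1), (2, k1), (2, ops), (2, rd), (22, bio), (22, fin), (22, k1), (22, p1), (3, bio), (3, cs), (3, fin), (3, k1), (3, law), (3, p1), (7, k1), (7, ops), (7, rd), (8, bio), (8, fin), (8, k1), (8, p1)}
Selection eid ≥ 13: {(13, cs), (13, law), (14, bio), (14, fin), (14, k1), (14, p1), (22, bio), (22, fin), (22, k1), (22, p1)}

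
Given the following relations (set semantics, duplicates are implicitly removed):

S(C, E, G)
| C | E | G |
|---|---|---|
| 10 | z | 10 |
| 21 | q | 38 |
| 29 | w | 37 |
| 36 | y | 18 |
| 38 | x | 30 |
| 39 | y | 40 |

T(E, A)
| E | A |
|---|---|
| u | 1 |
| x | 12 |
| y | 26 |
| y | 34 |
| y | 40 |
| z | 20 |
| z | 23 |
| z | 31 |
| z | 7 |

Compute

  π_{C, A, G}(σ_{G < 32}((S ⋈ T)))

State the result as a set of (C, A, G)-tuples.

{(10, 20, 10), (10, 23, 10), (10, 31, 10), (10, 7, 10), (36, 26, 18), (36, 34, 18), (36, 40, 18), (38, 12, 30)}

Natural join on E: {(10, z, 10, 20), (10, z, 10, 23), (10, z, 10, 31), (10, z, 10, 7), (36, y, 18, 26), (36, y, 18, 34), (36, y, 18, 40), (38, x, 30, 12), (39, y, 40, 26), (39, y, 40, 34), (39, y, 40, 40)}
Apply σ_{G < 32}; surviving tuples: {(10, z, 10, 20), (10, z, 10, 23), (10, z, 10, 31), (10, z, 10, 7), (36, y, 18, 26), (36, y, 18, 34), (36, y, 18, 40), (38, x, 30, 12)}
π[C, A, G]: project onto (C, A, G) → {(10, 20, 10), (10, 23, 10), (10, 31, 10), (10, 7, 10), (36, 26, 18), (36, 34, 18), (36, 40, 18), (38, 12, 30)}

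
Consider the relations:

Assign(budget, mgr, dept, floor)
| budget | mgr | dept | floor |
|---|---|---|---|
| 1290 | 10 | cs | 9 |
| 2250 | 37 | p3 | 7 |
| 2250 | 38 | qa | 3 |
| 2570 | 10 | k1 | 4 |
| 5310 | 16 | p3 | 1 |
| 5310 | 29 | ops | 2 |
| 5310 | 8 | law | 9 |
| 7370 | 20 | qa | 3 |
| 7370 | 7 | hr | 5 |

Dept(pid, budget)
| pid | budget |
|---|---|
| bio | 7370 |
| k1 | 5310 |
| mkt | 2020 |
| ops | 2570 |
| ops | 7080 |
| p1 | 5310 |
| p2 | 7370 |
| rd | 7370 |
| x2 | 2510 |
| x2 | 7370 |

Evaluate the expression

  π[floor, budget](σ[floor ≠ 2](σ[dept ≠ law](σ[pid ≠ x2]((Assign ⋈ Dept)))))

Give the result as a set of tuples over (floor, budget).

Joining Assign and Dept on budget yields {(2570, 10, k1, 4, ops), (5310, 16, p3, 1, k1), (5310, 16, p3, 1, p1), (5310, 29, ops, 2, k1), (5310, 29, ops, 2, p1), (5310, 8, law, 9, k1), (5310, 8, law, 9, p1), (7370, 20, qa, 3, bio), (7370, 20, qa, 3, p2), (7370, 20, qa, 3, rd), (7370, 20, qa, 3, x2), (7370, 7, hr, 5, bio), (7370, 7, hr, 5, p2), (7370, 7, hr, 5, rd), (7370, 7, hr, 5, x2)}.
Apply σ_{pid ≠ x2}; surviving tuples: {(2570, 10, k1, 4, ops), (5310, 16, p3, 1, k1), (5310, 16, p3, 1, p1), (5310, 29, ops, 2, k1), (5310, 29, ops, 2, p1), (5310, 8, law, 9, k1), (5310, 8, law, 9, p1), (7370, 20, qa, 3, bio), (7370, 20, qa, 3, p2), (7370, 20, qa, 3, rd), (7370, 7, hr, 5, bio), (7370, 7, hr, 5, p2), (7370, 7, hr, 5, rd)}
Apply σ_{dept ≠ law}; surviving tuples: {(2570, 10, k1, 4, ops), (5310, 16, p3, 1, k1), (5310, 16, p3, 1, p1), (5310, 29, ops, 2, k1), (5310, 29, ops, 2, p1), (7370, 20, qa, 3, bio), (7370, 20, qa, 3, p2), (7370, 20, qa, 3, rd), (7370, 7, hr, 5, bio), (7370, 7, hr, 5, p2), (7370, 7, hr, 5, rd)}
Apply σ_{floor ≠ 2}; surviving tuples: {(2570, 10, k1, 4, ops), (5310, 16, p3, 1, k1), (5310, 16, p3, 1, p1), (7370, 20, qa, 3, bio), (7370, 20, qa, 3, p2), (7370, 20, qa, 3, rd), (7370, 7, hr, 5, bio), (7370, 7, hr, 5, p2), (7370, 7, hr, 5, rd)}
Keep only column(s) floor, budget (5 duplicate(s) eliminated): {(1, 5310), (3, 7370), (4, 2570), (5, 7370)}

{(1, 5310), (3, 7370), (4, 2570), (5, 7370)}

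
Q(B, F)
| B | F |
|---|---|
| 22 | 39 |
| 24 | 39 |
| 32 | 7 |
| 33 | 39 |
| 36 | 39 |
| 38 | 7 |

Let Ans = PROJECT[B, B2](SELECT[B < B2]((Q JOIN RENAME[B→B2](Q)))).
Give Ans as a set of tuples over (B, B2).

{(22, 24), (22, 33), (22, 36), (24, 33), (24, 36), (32, 38), (33, 36)}

ρ[B→B2]: schema becomes (B2, F); tuples unchanged.
Joining Q and RENAME[B→B2](Q) on F yields {(22, 39, 22), (22, 39, 24), (22, 39, 33), (22, 39, 36), (24, 39, 22), (24, 39, 24), (24, 39, 33), (24, 39, 36), (32, 7, 32), (32, 7, 38), (33, 39, 22), (33, 39, 24), (33, 39, 33), (33, 39, 36), (36, 39, 22), (36, 39, 24), (36, 39, 33), (36, 39, 36), (38, 7, 32), (38, 7, 38)}.
σ[B < B2]: keep tuples satisfying B < B2 → {(22, 39, 24), (22, 39, 33), (22, 39, 36), (24, 39, 33), (24, 39, 36), (32, 7, 38), (33, 39, 36)}
Projecting to B, B2: {(22, 24), (22, 33), (22, 36), (24, 33), (24, 36), (32, 38), (33, 36)}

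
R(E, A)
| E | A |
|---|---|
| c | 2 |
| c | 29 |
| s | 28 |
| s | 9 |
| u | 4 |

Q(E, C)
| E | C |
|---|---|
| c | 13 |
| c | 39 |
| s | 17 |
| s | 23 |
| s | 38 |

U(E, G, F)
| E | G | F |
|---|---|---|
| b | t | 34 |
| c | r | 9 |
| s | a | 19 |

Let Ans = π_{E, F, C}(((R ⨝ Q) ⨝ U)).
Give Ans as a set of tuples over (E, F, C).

{(c, 9, 13), (c, 9, 39), (s, 19, 17), (s, 19, 23), (s, 19, 38)}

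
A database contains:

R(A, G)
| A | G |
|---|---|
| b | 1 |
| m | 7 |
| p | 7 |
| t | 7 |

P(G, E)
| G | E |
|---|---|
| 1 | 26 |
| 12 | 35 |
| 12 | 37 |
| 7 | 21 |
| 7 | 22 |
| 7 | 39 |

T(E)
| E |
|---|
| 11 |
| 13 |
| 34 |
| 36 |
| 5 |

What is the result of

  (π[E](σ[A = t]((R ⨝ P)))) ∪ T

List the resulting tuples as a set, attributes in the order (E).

Joining R and P on G yields {(b, 1, 26), (m, 7, 21), (m, 7, 22), (m, 7, 39), (p, 7, 21), (p, 7, 22), (p, 7, 39), (t, 7, 21), (t, 7, 22), (t, 7, 39)}.
Selection A = t: {(t, 7, 21), (t, 7, 22), (t, 7, 39)}
Keep only column(s) E: {21, 22, 39}
Set union of the two operands is {11, 13, 21, 22, 34, 36, 39, 5}.

{11, 13, 21, 22, 34, 36, 39, 5}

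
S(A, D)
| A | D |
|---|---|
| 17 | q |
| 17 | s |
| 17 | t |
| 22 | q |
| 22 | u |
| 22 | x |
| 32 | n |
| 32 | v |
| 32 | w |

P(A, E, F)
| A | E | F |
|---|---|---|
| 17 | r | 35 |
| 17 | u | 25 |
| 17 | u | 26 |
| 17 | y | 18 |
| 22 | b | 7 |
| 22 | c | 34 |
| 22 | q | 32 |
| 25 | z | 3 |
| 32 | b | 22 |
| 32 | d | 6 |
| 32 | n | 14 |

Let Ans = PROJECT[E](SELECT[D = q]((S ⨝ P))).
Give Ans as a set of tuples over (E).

{b, c, q, r, u, y}

Joining S and P on A yields {(17, q, r, 35), (17, q, u, 25), (17, q, u, 26), (17, q, y, 18), (17, s, r, 35), (17, s, u, 25), (17, s, u, 26), (17, s, y, 18), (17, t, r, 35), (17, t, u, 25), (17, t, u, 26), (17, t, y, 18), (22, q, b, 7), (22, q, c, 34), (22, q, q, 32), (22, u, b, 7), (22, u, c, 34), (22, u, q, 32), (22, x, b, 7), (22, x, c, 34), (22, x, q, 32), (32, n, b, 22), (32, n, d, 6), (32, n, n, 14), (32, v, b, 22), (32, v, d, 6), (32, v, n, 14), (32, w, b, 22), (32, w, d, 6), (32, w, n, 14)}.
Filtering on D = q leaves {(17, q, r, 35), (17, q, u, 25), (17, q, u, 26), (17, q, y, 18), (22, q, b, 7), (22, q, c, 34), (22, q, q, 32)}.
π[E]: project onto (E) (1 duplicate(s) eliminated) → {b, c, q, r, u, y}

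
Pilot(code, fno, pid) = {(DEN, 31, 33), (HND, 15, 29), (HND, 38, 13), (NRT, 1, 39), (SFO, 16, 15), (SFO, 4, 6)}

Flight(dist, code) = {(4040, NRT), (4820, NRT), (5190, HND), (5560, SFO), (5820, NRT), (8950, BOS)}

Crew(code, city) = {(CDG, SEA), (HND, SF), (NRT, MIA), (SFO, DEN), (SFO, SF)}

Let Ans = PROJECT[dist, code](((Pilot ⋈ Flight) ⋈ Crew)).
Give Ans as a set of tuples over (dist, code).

Joining Pilot and Flight on code yields {(HND, 15, 29, 5190), (HND, 38, 13, 5190), (NRT, 1, 39, 4040), (NRT, 1, 39, 4820), (NRT, 1, 39, 5820), (SFO, 16, 15, 5560), (SFO, 4, 6, 5560)}.
Joining (Pilot ⋈ Flight) and Crew on code yields {(HND, 15, 29, 5190, SF), (HND, 38, 13, 5190, SF), (NRT, 1, 39, 4040, MIA), (NRT, 1, 39, 4820, MIA), (NRT, 1, 39, 5820, MIA), (SFO, 16, 15, 5560, DEN), (SFO, 16, 15, 5560, SF), (SFO, 4, 6, 5560, DEN), (SFO, 4, 6, 5560, SF)}.
π_{dist, code} gives {(4040, NRT), (4820, NRT), (5190, HND), (5560, SFO), (5820, NRT)} (4 duplicate(s) eliminated).

{(4040, NRT), (4820, NRT), (5190, HND), (5560, SFO), (5820, NRT)}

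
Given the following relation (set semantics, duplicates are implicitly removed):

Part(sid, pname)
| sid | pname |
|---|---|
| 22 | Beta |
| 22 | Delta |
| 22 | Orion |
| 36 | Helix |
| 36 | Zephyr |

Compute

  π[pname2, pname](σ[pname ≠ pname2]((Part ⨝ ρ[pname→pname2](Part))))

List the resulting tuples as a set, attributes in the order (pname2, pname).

ρ[pname→pname2]: schema becomes (sid, pname2); tuples unchanged.
Joining Part and ρ[pname→pname2](Part) on sid yields {(22, Beta, Beta), (22, Beta, Delta), (22, Beta, Orion), (22, Delta, Beta), (22, Delta, Delta), (22, Delta, Orion), (22, Orion, Beta), (22, Orion, Delta), (22, Orion, Orion), (36, Helix, Helix), (36, Helix, Zephyr), (36, Zephyr, Helix), (36, Zephyr, Zephyr)}.
Apply σ_{pname ≠ pname2}; surviving tuples: {(22, Beta, Delta), (22, Beta, Orion), (22, Delta, Beta), (22, Delta, Orion), (22, Orion, Beta), (22, Orion, Delta), (36, Helix, Zephyr), (36, Zephyr, Helix)}
π_{pname2, pname} gives {(Beta, Delta), (Beta, Orion), (Delta, Beta), (Delta, Orion), (Helix, Zephyr), (Orion, Beta), (Orion, Delta), (Zephyr, Helix)}.

{(Beta, Delta), (Beta, Orion), (Delta, Beta), (Delta, Orion), (Helix, Zephyr), (Orion, Beta), (Orion, Delta), (Zephyr, Helix)}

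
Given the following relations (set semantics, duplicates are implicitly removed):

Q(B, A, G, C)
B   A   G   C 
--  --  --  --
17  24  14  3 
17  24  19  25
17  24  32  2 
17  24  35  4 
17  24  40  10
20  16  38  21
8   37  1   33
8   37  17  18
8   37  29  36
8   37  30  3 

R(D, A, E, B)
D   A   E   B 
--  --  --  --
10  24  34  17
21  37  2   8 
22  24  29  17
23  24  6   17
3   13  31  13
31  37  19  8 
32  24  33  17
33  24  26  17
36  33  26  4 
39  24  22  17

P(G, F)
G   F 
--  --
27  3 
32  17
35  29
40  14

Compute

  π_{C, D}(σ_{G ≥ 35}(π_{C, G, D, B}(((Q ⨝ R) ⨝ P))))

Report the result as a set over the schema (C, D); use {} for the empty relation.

{(10, 10), (10, 22), (10, 23), (10, 32), (10, 33), (10, 39), (4, 10), (4, 22), (4, 23), (4, 32), (4, 33), (4, 39)}

Natural join on B, A: {(17, 24, 14, 3, 10, 34), (17, 24, 14, 3, 22, 29), (17, 24, 14, 3, 23, 6), (17, 24, 14, 3, 32, 33), (17, 24, 14, 3, 33, 26), (17, 24, 14, 3, 39, 22), (17, 24, 19, 25, 10, 34), (17, 24, 19, 25, 22, 29), (17, 24, 19, 25, 23, 6), (17, 24, 19, 25, 32, 33), (17, 24, 19, 25, 33, 26), (17, 24, 19, 25, 39, 22), (17, 24, 32, 2, 10, 34), (17, 24, 32, 2, 22, 29), (17, 24, 32, 2, 23, 6), (17, 24, 32, 2, 32, 33), (17, 24, 32, 2, 33, 26), (17, 24, 32, 2, 39, 22), (17, 24, 35, 4, 10, 34), (17, 24, 35, 4, 22, 29), (17, 24, 35, 4, 23, 6), (17, 24, 35, 4, 32, 33), (17, 24, 35, 4, 33, 26), (17, 24, 35, 4, 39, 22), (17, 24, 40, 10, 10, 34), (17, 24, 40, 10, 22, 29), (17, 24, 40, 10, 23, 6), (17, 24, 40, 10, 32, 33), (17, 24, 40, 10, 33, 26), (17, 24, 40, 10, 39, 22), (8, 37, 1, 33, 21, 2), (8, 37, 1, 33, 31, 19), (8, 37, 17, 18, 21, 2), (8, 37, 17, 18, 31, 19), (8, 37, 29, 36, 21, 2), (8, 37, 29, 36, 31, 19), (8, 37, 30, 3, 21, 2), (8, 37, 30, 3, 31, 19)}
Natural join on G: {(17, 24, 32, 2, 10, 34, 17), (17, 24, 32, 2, 22, 29, 17), (17, 24, 32, 2, 23, 6, 17), (17, 24, 32, 2, 32, 33, 17), (17, 24, 32, 2, 33, 26, 17), (17, 24, 32, 2, 39, 22, 17), (17, 24, 35, 4, 10, 34, 29), (17, 24, 35, 4, 22, 29, 29), (17, 24, 35, 4, 23, 6, 29), (17, 24, 35, 4, 32, 33, 29), (17, 24, 35, 4, 33, 26, 29), (17, 24, 35, 4, 39, 22, 29), (17, 24, 40, 10, 10, 34, 14), (17, 24, 40, 10, 22, 29, 14), (17, 24, 40, 10, 23, 6, 14), (17, 24, 40, 10, 32, 33, 14), (17, 24, 40, 10, 33, 26, 14), (17, 24, 40, 10, 39, 22, 14)}
Projecting to C, G, D, B: {(10, 40, 10, 17), (10, 40, 22, 17), (10, 40, 23, 17), (10, 40, 32, 17), (10, 40, 33, 17), (10, 40, 39, 17), (2, 32, 10, 17), (2, 32, 22, 17), (2, 32, 23, 17), (2, 32, 32, 17), (2, 32, 33, 17), (2, 32, 39, 17), (4, 35, 10, 17), (4, 35, 22, 17), (4, 35, 23, 17), (4, 35, 32, 17), (4, 35, 33, 17), (4, 35, 39, 17)}
Apply σ_{G ≥ 35}; surviving tuples: {(10, 40, 10, 17), (10, 40, 22, 17), (10, 40, 23, 17), (10, 40, 32, 17), (10, 40, 33, 17), (10, 40, 39, 17), (4, 35, 10, 17), (4, 35, 22, 17), (4, 35, 23, 17), (4, 35, 32, 17), (4, 35, 33, 17), (4, 35, 39, 17)}
Projecting to C, D: {(10, 10), (10, 22), (10, 23), (10, 32), (10, 33), (10, 39), (4, 10), (4, 22), (4, 23), (4, 32), (4, 33), (4, 39)}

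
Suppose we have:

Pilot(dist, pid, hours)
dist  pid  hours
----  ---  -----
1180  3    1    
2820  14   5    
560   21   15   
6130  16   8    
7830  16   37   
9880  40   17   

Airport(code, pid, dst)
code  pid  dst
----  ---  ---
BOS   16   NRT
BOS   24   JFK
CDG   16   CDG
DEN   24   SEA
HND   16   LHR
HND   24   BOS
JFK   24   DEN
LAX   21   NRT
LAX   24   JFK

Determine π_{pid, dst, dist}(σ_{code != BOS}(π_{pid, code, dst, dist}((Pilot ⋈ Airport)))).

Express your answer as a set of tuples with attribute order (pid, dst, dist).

{(16, CDG, 6130), (16, CDG, 7830), (16, LHR, 6130), (16, LHR, 7830), (21, NRT, 560)}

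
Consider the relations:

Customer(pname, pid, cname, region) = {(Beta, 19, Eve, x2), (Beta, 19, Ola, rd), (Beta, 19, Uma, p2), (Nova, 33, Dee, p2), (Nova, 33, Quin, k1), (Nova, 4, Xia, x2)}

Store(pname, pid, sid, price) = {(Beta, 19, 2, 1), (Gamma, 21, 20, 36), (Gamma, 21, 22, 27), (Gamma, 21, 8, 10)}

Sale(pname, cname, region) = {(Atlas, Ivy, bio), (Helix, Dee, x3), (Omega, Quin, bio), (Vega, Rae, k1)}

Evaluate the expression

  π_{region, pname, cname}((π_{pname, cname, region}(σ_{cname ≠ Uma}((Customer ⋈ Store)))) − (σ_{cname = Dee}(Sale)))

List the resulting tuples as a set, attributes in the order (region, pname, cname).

Natural join on pname, pid: {(Beta, 19, Eve, x2, 2, 1), (Beta, 19, Ola, rd, 2, 1), (Beta, 19, Uma, p2, 2, 1)}
Apply σ_{cname ≠ Uma}; surviving tuples: {(Beta, 19, Eve, x2, 2, 1), (Beta, 19, Ola, rd, 2, 1)}
π[pname, cname, region]: project onto (pname, cname, region) → {(Beta, Eve, x2), (Beta, Ola, rd)}
Apply σ_{cname = Dee}; surviving tuples: {(Helix, Dee, x3)}
Taking the difference: {(Beta, Eve, x2), (Beta, Ola, rd)}
π[region, pname, cname]: project onto (region, pname, cname) → {(rd, Beta, Ola), (x2, Beta, Eve)}

{(rd, Beta, Ola), (x2, Beta, Eve)}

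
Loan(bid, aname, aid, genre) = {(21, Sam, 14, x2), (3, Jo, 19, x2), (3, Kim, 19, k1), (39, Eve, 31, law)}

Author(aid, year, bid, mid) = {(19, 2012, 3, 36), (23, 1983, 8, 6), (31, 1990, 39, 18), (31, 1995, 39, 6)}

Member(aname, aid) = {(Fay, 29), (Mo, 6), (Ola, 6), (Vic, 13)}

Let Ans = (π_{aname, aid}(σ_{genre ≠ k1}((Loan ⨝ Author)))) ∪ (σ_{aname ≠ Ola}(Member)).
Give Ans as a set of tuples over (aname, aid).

Loan ⋈ Author (natural join on bid, aid): {(3, Jo, 19, x2, 2012, 36), (3, Kim, 19, k1, 2012, 36), (39, Eve, 31, law, 1990, 18), (39, Eve, 31, law, 1995, 6)}
σ[genre ≠ k1]: keep tuples satisfying genre ≠ k1 → {(3, Jo, 19, x2, 2012, 36), (39, Eve, 31, law, 1990, 18), (39, Eve, 31, law, 1995, 6)}
Keep only column(s) aname, aid (1 duplicate(s) eliminated): {(Eve, 31), (Jo, 19)}
σ[aname ≠ Ola]: keep tuples satisfying aname ≠ Ola → {(Fay, 29), (Mo, 6), (Vic, 13)}
Union: {(Eve, 31), (Jo, 19)} with {(Fay, 29), (Mo, 6), (Vic, 13)} → {(Eve, 31), (Fay, 29), (Jo, 19), (Mo, 6), (Vic, 13)}

{(Eve, 31), (Fay, 29), (Jo, 19), (Mo, 6), (Vic, 13)}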